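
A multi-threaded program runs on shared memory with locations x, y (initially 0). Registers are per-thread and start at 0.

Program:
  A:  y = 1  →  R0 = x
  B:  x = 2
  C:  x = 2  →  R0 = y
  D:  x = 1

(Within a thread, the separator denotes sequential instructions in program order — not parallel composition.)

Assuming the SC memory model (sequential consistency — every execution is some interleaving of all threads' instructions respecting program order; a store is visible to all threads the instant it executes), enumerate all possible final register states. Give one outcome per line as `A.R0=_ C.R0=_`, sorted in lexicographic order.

outcome vector order: (A.R0,C.R0)
|SC outcomes| = 5

A.R0=0 C.R0=1
A.R0=1 C.R0=0
A.R0=1 C.R0=1
A.R0=2 C.R0=0
A.R0=2 C.R0=1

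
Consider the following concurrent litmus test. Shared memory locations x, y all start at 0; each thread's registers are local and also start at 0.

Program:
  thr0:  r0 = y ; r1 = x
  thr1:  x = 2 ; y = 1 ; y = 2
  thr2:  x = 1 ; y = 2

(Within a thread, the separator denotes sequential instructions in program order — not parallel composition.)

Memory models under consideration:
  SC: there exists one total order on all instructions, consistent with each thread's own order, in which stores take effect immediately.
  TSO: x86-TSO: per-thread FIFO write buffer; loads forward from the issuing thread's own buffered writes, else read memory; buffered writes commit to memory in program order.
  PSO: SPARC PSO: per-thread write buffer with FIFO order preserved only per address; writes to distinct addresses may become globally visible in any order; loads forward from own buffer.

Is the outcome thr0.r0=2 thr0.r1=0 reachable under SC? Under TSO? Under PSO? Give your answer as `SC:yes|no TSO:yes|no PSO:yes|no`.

SC:no TSO:no PSO:yes

outcome vector order: (thr0.r0,thr0.r1)
SC: 7 outcomes — {(0,0); (0,1); (0,2); (1,1); (1,2); (2,1); (2,2)}
TSO: 7 outcomes — {(0,0); (0,1); (0,2); (1,1); (1,2); (2,1); (2,2)}
PSO: 9 outcomes — {(0,0); (0,1); (0,2); (1,0); (1,1); (1,2); (2,0); (2,1); (2,2)}
target (2,0) ∈ {PSO}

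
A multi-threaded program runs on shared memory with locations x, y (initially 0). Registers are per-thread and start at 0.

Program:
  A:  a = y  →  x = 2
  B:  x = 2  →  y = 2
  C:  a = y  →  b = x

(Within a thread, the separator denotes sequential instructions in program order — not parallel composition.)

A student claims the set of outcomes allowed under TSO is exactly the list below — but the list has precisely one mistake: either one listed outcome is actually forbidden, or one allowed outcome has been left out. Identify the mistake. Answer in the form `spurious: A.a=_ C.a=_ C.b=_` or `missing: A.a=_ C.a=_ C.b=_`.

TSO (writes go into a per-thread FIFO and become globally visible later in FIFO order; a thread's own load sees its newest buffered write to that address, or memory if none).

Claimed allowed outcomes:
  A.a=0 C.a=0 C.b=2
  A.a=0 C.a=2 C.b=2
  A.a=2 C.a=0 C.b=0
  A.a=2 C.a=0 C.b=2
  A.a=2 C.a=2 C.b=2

outcome vector order: (A.a,C.a,C.b)
under TSO → (0,0,0), (0,0,2), (0,2,2), (2,0,0), (2,0,2), (2,2,2)
TSO∖claimed = {(0,0,0)}

missing: A.a=0 C.a=0 C.b=0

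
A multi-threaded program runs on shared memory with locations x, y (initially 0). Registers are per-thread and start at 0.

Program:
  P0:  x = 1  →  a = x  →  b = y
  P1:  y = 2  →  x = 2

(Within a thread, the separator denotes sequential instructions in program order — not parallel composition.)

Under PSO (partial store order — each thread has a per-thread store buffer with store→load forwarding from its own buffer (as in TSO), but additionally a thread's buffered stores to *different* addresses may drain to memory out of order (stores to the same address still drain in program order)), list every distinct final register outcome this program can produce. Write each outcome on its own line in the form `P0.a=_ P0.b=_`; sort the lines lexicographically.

outcome vector order: (P0.a,P0.b)
|PSO outcomes| = 4

P0.a=1 P0.b=0
P0.a=1 P0.b=2
P0.a=2 P0.b=0
P0.a=2 P0.b=2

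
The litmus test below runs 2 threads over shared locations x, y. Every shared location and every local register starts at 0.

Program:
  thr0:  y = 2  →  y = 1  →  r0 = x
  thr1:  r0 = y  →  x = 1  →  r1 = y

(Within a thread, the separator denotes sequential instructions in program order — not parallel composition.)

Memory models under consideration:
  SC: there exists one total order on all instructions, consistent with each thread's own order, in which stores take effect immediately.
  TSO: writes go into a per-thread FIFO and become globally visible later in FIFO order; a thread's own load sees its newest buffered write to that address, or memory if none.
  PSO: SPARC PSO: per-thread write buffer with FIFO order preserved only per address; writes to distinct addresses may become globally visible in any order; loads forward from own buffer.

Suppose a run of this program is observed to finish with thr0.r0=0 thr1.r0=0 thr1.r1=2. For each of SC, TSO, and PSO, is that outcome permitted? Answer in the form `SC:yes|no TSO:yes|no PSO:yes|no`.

SC:no TSO:yes PSO:yes

outcome vector order: (thr0.r0,thr1.r0,thr1.r1)
SC: 9 outcomes — {(0,0,1); (0,1,1); (0,2,1); (1,0,0); (1,0,1); (1,0,2); (1,1,1); (1,2,1); (1,2,2)}
TSO: 12 outcomes — {(0,0,0); (0,0,1); (0,0,2); (0,1,1); (0,2,1); (0,2,2); (1,0,0); (1,0,1); (1,0,2); (1,1,1); (1,2,1); (1,2,2)}
PSO: 12 outcomes — {(0,0,0); (0,0,1); (0,0,2); (0,1,1); (0,2,1); (0,2,2); (1,0,0); (1,0,1); (1,0,2); (1,1,1); (1,2,1); (1,2,2)}
target (0,0,2) ∈ {TSO,PSO}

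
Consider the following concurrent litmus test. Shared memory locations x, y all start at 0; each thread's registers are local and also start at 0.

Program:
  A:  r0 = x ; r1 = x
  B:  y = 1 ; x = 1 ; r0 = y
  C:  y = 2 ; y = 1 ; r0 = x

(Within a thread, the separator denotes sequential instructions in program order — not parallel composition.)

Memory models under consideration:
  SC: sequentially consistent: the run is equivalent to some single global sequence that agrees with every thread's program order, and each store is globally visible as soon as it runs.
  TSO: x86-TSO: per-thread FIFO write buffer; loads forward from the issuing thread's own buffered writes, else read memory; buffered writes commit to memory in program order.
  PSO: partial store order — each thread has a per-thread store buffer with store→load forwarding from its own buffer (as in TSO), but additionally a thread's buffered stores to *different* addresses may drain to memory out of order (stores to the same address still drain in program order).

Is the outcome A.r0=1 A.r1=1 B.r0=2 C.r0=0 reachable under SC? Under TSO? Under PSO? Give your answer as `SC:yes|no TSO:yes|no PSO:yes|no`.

outcome vector order: (A.r0,A.r1,B.r0,C.r0)
SC (9): 0010; 0011; 0021; 0110; 0111; 0121; 1110; 1111; 1121
TSO (12): 0010; 0011; 0020; 0021; 0110; 0111; 0120; 0121; 1110; 1111; 1120; 1121
PSO (12): 0010; 0011; 0020; 0021; 0110; 0111; 0120; 0121; 1110; 1111; 1120; 1121
target 1120 ∈ {TSO,PSO}

SC:no TSO:yes PSO:yes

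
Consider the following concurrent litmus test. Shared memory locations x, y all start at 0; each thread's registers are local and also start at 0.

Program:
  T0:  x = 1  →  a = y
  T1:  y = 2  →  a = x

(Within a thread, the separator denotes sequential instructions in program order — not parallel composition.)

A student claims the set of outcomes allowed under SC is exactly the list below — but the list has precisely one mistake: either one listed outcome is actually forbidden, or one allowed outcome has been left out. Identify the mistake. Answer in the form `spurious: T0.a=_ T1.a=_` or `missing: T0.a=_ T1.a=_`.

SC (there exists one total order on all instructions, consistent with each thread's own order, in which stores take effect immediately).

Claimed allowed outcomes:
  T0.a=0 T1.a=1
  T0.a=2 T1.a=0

outcome vector order: (T0.a,T1.a)
SC (3): 0/1; 2/0; 2/1
SC∖claimed = {2/1}

missing: T0.a=2 T1.a=1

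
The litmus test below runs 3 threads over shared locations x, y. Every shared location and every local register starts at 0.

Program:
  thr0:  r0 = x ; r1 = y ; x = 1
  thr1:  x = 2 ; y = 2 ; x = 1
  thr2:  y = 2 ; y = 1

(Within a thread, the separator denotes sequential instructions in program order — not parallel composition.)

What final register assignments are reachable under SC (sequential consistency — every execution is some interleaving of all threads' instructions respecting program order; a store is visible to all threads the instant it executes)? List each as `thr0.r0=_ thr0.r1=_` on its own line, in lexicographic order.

thr0.r0=0 thr0.r1=0
thr0.r0=0 thr0.r1=1
thr0.r0=0 thr0.r1=2
thr0.r0=1 thr0.r1=1
thr0.r0=1 thr0.r1=2
thr0.r0=2 thr0.r1=0
thr0.r0=2 thr0.r1=1
thr0.r0=2 thr0.r1=2

outcome vector order: (thr0.r0,thr0.r1)
|SC outcomes| = 8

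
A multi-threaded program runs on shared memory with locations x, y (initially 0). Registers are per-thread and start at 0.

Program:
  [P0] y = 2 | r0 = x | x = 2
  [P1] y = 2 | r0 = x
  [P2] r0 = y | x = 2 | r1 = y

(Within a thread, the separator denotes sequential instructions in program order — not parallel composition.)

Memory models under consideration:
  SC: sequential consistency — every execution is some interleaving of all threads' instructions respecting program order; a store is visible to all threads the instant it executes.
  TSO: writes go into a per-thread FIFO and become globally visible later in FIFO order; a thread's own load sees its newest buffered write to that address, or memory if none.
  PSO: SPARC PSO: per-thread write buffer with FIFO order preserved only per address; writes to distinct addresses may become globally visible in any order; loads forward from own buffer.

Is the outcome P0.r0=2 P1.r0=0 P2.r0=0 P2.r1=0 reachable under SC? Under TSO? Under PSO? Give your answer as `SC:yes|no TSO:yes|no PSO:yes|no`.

SC:no TSO:yes PSO:yes

outcome vector order: (P0.r0,P1.r0,P2.r0,P2.r1)
SC (9): 0/0/0/2, 0/0/2/2, 0/2/0/2, 0/2/2/2, 2/0/0/2, 2/0/2/2, 2/2/0/0, 2/2/0/2, 2/2/2/2
TSO (12): 0/0/0/0, 0/0/0/2, 0/0/2/2, 0/2/0/0, 0/2/0/2, 0/2/2/2, 2/0/0/0, 2/0/0/2, 2/0/2/2, 2/2/0/0, 2/2/0/2, 2/2/2/2
PSO (12): 0/0/0/0, 0/0/0/2, 0/0/2/2, 0/2/0/0, 0/2/0/2, 0/2/2/2, 2/0/0/0, 2/0/0/2, 2/0/2/2, 2/2/0/0, 2/2/0/2, 2/2/2/2
target 2/0/0/0 ∈ {TSO,PSO}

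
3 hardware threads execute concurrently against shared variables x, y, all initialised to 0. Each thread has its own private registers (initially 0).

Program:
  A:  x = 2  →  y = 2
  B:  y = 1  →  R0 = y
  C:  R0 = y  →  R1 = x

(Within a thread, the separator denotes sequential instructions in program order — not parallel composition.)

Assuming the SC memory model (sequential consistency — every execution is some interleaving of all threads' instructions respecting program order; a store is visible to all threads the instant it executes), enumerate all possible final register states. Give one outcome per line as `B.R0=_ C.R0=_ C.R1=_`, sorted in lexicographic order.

outcome vector order: (B.R0,C.R0,C.R1)
|SC outcomes| = 10

B.R0=1 C.R0=0 C.R1=0
B.R0=1 C.R0=0 C.R1=2
B.R0=1 C.R0=1 C.R1=0
B.R0=1 C.R0=1 C.R1=2
B.R0=1 C.R0=2 C.R1=2
B.R0=2 C.R0=0 C.R1=0
B.R0=2 C.R0=0 C.R1=2
B.R0=2 C.R0=1 C.R1=0
B.R0=2 C.R0=1 C.R1=2
B.R0=2 C.R0=2 C.R1=2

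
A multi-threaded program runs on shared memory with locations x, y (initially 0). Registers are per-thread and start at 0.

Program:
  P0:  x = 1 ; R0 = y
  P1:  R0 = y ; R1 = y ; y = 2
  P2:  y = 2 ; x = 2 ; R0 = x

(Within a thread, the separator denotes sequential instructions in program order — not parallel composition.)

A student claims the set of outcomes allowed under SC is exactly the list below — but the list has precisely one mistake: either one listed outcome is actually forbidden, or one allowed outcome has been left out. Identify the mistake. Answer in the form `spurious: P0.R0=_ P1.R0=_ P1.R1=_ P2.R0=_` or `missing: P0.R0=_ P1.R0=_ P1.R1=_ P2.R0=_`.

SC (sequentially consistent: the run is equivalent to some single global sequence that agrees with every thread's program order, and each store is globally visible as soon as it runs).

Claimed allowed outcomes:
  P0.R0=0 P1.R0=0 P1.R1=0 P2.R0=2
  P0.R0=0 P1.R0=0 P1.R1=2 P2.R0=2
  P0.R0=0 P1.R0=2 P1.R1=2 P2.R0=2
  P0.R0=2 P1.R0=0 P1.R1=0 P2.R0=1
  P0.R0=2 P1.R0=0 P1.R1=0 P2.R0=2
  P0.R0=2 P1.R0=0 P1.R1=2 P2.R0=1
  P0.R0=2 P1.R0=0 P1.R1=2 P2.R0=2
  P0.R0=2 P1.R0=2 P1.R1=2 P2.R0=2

outcome vector order: (P0.R0,P1.R0,P1.R1,P2.R0)
[SC] allowed = {0/0/0/2, 0/0/2/2, 0/2/2/2, 2/0/0/1, 2/0/0/2, 2/0/2/1, 2/0/2/2, 2/2/2/1, 2/2/2/2}
SC∖claimed = {2/2/2/1}

missing: P0.R0=2 P1.R0=2 P1.R1=2 P2.R0=1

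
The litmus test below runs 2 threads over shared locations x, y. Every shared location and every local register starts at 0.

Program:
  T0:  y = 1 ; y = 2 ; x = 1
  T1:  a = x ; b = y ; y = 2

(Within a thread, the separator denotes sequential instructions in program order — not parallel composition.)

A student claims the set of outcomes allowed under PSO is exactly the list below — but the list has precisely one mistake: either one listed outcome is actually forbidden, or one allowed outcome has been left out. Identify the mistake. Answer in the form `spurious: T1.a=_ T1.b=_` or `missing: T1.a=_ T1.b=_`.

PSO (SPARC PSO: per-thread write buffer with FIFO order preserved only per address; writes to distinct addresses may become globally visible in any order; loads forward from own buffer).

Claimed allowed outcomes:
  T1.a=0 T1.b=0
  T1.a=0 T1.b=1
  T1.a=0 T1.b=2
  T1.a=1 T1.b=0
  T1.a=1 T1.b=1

missing: T1.a=1 T1.b=2

outcome vector order: (T1.a,T1.b)
under PSO → 0/0, 0/1, 0/2, 1/0, 1/1, 1/2
PSO∖claimed = {1/2}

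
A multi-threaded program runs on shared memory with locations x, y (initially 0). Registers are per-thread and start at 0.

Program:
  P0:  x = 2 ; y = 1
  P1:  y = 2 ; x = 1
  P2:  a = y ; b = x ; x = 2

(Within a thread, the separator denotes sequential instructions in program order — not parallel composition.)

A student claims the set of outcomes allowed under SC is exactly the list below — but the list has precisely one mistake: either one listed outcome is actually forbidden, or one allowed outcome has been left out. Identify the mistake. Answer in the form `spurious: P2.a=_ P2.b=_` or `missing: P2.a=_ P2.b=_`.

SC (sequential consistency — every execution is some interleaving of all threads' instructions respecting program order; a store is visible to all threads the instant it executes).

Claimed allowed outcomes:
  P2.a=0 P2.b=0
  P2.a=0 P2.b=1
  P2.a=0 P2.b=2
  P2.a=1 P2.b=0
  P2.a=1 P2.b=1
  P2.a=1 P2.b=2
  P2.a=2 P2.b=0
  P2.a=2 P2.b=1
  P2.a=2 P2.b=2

outcome vector order: (P2.a,P2.b)
under SC → <0 0>; <0 1>; <0 2>; <1 1>; <1 2>; <2 0>; <2 1>; <2 2>
claimed∖SC = {<1 0>}

spurious: P2.a=1 P2.b=0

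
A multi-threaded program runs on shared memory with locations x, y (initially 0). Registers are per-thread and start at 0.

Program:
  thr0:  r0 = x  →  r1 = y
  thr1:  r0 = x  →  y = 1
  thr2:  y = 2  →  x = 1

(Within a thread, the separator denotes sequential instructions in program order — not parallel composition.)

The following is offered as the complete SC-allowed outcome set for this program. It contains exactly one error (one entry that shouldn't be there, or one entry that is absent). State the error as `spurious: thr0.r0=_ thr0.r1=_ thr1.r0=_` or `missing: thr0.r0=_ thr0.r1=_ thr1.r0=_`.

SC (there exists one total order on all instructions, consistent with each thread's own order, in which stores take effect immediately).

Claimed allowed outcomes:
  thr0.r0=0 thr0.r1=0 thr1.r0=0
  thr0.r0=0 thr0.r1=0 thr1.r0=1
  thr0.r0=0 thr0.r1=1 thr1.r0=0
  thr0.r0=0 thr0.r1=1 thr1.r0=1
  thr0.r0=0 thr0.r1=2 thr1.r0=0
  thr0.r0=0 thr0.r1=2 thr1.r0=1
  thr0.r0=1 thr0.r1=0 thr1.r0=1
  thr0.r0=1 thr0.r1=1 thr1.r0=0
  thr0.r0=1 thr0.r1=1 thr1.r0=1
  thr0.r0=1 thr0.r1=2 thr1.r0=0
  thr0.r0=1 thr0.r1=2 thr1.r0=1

spurious: thr0.r0=1 thr0.r1=0 thr1.r0=1

outcome vector order: (thr0.r0,thr0.r1,thr1.r0)
[SC] allowed = {000; 001; 010; 011; 020; 021; 110; 111; 120; 121}
claimed∖SC = {101}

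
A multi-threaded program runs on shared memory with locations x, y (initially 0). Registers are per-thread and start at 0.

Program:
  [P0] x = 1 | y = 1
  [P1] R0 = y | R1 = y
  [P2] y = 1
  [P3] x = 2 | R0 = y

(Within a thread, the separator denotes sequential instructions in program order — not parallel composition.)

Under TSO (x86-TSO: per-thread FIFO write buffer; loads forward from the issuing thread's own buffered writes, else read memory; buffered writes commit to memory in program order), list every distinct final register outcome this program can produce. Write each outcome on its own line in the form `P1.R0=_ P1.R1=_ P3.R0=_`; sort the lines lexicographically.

outcome vector order: (P1.R0,P1.R1,P3.R0)
|TSO outcomes| = 6

P1.R0=0 P1.R1=0 P3.R0=0
P1.R0=0 P1.R1=0 P3.R0=1
P1.R0=0 P1.R1=1 P3.R0=0
P1.R0=0 P1.R1=1 P3.R0=1
P1.R0=1 P1.R1=1 P3.R0=0
P1.R0=1 P1.R1=1 P3.R0=1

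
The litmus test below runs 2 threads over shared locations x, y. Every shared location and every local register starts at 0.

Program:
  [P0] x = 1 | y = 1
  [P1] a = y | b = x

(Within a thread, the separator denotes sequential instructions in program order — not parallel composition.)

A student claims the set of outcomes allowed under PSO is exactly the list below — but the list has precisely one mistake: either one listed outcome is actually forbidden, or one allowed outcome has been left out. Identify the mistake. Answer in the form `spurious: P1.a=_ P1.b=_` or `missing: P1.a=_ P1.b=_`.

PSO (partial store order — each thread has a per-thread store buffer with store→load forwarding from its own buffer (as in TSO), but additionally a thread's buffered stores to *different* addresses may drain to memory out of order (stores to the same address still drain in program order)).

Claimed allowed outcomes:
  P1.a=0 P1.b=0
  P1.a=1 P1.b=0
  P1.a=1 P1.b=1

outcome vector order: (P1.a,P1.b)
PSO: 4 outcomes — {0/0, 0/1, 1/0, 1/1}
PSO∖claimed = {0/1}

missing: P1.a=0 P1.b=1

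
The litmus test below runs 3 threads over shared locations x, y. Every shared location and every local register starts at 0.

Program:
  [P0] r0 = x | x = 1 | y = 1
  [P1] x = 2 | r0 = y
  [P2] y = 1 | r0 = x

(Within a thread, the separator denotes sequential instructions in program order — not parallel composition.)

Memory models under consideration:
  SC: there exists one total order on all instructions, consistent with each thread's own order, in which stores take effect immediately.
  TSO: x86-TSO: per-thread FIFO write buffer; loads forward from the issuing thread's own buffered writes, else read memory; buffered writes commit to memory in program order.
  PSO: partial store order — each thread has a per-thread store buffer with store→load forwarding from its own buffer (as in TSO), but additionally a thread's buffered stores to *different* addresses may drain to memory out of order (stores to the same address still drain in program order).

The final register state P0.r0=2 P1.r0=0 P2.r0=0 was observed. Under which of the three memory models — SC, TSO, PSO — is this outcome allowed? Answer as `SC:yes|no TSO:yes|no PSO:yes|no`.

outcome vector order: (P0.r0,P1.r0,P2.r0)
SC (10): 001; 002; 010; 011; 012; 201; 202; 210; 211; 212
TSO (12): 000; 001; 002; 010; 011; 012; 200; 201; 202; 210; 211; 212
PSO (12): 000; 001; 002; 010; 011; 012; 200; 201; 202; 210; 211; 212
target 200 ∈ {TSO,PSO}

SC:no TSO:yes PSO:yes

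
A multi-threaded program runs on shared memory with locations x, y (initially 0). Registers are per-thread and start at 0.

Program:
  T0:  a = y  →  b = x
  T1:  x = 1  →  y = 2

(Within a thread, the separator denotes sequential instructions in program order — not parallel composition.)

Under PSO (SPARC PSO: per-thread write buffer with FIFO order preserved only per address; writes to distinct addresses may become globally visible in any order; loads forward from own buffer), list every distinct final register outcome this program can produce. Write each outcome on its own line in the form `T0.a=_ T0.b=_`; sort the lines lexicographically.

T0.a=0 T0.b=0
T0.a=0 T0.b=1
T0.a=2 T0.b=0
T0.a=2 T0.b=1

outcome vector order: (T0.a,T0.b)
|PSO outcomes| = 4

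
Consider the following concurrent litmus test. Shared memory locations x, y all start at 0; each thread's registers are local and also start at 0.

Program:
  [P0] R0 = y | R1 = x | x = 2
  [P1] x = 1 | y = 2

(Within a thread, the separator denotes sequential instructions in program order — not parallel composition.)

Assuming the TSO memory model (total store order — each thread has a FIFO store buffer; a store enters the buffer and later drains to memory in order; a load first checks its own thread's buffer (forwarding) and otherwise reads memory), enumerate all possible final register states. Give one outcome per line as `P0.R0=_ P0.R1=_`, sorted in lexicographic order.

P0.R0=0 P0.R1=0
P0.R0=0 P0.R1=1
P0.R0=2 P0.R1=1

outcome vector order: (P0.R0,P0.R1)
|TSO outcomes| = 3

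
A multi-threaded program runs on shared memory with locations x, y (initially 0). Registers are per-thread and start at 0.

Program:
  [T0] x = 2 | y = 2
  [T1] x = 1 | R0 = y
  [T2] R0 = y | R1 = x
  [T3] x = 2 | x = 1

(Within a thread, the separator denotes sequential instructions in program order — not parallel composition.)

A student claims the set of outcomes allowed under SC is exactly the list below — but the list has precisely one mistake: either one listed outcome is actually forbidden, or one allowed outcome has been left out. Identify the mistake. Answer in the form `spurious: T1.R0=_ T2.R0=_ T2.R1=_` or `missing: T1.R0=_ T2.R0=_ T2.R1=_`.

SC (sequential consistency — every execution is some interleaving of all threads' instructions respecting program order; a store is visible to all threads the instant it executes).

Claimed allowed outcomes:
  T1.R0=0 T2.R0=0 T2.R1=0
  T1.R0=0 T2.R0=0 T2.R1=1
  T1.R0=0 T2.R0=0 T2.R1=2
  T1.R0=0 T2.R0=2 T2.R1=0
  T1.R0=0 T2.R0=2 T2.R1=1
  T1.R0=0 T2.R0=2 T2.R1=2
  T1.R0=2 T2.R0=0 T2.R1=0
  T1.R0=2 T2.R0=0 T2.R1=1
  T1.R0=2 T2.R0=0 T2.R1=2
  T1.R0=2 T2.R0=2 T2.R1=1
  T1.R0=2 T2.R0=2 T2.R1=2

outcome vector order: (T1.R0,T2.R0,T2.R1)
[SC] allowed = {<0 0 0>; <0 0 1>; <0 0 2>; <0 2 1>; <0 2 2>; <2 0 0>; <2 0 1>; <2 0 2>; <2 2 1>; <2 2 2>}
claimed∖SC = {<0 2 0>}

spurious: T1.R0=0 T2.R0=2 T2.R1=0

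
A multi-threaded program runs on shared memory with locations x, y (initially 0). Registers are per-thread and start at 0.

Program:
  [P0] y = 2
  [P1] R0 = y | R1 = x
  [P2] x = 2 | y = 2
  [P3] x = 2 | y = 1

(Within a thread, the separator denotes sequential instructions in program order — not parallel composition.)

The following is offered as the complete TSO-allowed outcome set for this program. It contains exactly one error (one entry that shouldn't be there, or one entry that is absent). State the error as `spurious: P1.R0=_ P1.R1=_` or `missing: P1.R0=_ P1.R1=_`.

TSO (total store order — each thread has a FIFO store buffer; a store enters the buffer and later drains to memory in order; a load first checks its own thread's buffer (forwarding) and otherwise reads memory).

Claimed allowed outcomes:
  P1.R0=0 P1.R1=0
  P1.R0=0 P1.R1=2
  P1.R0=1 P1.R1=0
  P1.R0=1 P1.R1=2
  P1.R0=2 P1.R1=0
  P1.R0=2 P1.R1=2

spurious: P1.R0=1 P1.R1=0

outcome vector order: (P1.R0,P1.R1)
TSO (5): <0 0> <0 2> <1 2> <2 0> <2 2>
claimed∖TSO = {<1 0>}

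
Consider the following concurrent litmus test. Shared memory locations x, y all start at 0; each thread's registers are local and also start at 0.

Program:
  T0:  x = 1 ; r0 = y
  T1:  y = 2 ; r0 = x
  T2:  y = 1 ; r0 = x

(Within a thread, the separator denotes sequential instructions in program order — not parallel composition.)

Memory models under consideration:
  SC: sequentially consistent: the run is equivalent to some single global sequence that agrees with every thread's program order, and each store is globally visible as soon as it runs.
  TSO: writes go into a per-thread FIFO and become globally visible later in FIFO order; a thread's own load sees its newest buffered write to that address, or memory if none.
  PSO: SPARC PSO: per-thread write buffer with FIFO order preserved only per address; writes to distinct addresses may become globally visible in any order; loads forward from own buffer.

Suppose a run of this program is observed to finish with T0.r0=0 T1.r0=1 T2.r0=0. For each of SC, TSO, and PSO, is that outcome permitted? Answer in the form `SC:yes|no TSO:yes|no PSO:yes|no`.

SC:no TSO:yes PSO:yes

outcome vector order: (T0.r0,T1.r0,T2.r0)
SC (9): 011 100 101 110 111 200 201 210 211
TSO (12): 000 001 010 011 100 101 110 111 200 201 210 211
PSO (12): 000 001 010 011 100 101 110 111 200 201 210 211
target 010 ∈ {TSO,PSO}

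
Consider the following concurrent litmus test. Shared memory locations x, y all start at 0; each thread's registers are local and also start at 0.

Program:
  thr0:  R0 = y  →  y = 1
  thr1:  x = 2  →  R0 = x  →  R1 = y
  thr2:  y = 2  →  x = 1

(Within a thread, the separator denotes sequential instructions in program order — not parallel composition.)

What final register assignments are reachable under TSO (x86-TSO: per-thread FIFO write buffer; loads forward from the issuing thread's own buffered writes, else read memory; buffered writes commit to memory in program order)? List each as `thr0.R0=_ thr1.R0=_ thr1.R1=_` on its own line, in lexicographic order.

thr0.R0=0 thr1.R0=1 thr1.R1=1
thr0.R0=0 thr1.R0=1 thr1.R1=2
thr0.R0=0 thr1.R0=2 thr1.R1=0
thr0.R0=0 thr1.R0=2 thr1.R1=1
thr0.R0=0 thr1.R0=2 thr1.R1=2
thr0.R0=2 thr1.R0=1 thr1.R1=1
thr0.R0=2 thr1.R0=1 thr1.R1=2
thr0.R0=2 thr1.R0=2 thr1.R1=0
thr0.R0=2 thr1.R0=2 thr1.R1=1
thr0.R0=2 thr1.R0=2 thr1.R1=2

outcome vector order: (thr0.R0,thr1.R0,thr1.R1)
|TSO outcomes| = 10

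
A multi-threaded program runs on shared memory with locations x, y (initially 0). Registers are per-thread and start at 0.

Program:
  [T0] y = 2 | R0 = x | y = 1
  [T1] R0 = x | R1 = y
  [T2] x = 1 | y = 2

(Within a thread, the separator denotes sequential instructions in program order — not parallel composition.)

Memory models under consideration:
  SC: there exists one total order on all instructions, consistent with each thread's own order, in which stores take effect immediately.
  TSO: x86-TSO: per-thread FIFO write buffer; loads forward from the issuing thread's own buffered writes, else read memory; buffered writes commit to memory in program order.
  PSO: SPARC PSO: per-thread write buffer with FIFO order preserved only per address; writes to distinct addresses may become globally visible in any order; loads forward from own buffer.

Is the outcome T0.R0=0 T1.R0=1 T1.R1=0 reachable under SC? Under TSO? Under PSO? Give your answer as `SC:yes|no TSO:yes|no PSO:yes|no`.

SC:no TSO:yes PSO:yes

outcome vector order: (T0.R0,T1.R0,T1.R1)
SC: 11 outcomes — {0/0/0; 0/0/1; 0/0/2; 0/1/1; 0/1/2; 1/0/0; 1/0/1; 1/0/2; 1/1/0; 1/1/1; 1/1/2}
TSO: 12 outcomes — {0/0/0; 0/0/1; 0/0/2; 0/1/0; 0/1/1; 0/1/2; 1/0/0; 1/0/1; 1/0/2; 1/1/0; 1/1/1; 1/1/2}
PSO: 12 outcomes — {0/0/0; 0/0/1; 0/0/2; 0/1/0; 0/1/1; 0/1/2; 1/0/0; 1/0/1; 1/0/2; 1/1/0; 1/1/1; 1/1/2}
target 0/1/0 ∈ {TSO,PSO}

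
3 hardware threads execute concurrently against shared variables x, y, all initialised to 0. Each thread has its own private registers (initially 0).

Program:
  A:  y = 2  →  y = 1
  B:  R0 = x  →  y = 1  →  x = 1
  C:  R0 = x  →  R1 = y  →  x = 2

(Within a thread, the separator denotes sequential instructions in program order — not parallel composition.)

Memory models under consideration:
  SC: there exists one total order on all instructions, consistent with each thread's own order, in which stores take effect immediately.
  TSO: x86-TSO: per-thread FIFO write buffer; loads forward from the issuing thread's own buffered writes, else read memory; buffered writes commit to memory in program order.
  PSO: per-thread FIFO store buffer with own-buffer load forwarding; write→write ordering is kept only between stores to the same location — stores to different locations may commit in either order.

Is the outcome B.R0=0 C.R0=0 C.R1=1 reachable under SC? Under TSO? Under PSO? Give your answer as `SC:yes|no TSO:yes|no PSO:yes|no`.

outcome vector order: (B.R0,C.R0,C.R1)
SC (8): (0,0,0) (0,0,1) (0,0,2) (0,1,1) (0,1,2) (2,0,0) (2,0,1) (2,0,2)
TSO (8): (0,0,0) (0,0,1) (0,0,2) (0,1,1) (0,1,2) (2,0,0) (2,0,1) (2,0,2)
PSO (9): (0,0,0) (0,0,1) (0,0,2) (0,1,0) (0,1,1) (0,1,2) (2,0,0) (2,0,1) (2,0,2)
target (0,0,1) ∈ {SC,TSO,PSO}

SC:yes TSO:yes PSO:yes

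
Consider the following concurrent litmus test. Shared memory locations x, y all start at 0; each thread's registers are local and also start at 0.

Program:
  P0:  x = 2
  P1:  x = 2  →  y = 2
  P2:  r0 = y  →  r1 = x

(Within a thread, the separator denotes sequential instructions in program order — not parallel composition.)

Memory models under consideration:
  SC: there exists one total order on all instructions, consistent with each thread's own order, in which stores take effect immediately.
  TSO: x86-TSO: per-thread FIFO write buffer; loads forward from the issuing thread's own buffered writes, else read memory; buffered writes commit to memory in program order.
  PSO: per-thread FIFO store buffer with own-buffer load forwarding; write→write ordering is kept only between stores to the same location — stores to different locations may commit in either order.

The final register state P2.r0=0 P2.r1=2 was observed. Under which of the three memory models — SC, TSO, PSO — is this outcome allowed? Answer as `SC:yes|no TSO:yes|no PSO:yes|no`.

SC:yes TSO:yes PSO:yes

outcome vector order: (P2.r0,P2.r1)
[SC] allowed = {00, 02, 22}
[TSO] allowed = {00, 02, 22}
[PSO] allowed = {00, 02, 20, 22}
target 02 ∈ {SC,TSO,PSO}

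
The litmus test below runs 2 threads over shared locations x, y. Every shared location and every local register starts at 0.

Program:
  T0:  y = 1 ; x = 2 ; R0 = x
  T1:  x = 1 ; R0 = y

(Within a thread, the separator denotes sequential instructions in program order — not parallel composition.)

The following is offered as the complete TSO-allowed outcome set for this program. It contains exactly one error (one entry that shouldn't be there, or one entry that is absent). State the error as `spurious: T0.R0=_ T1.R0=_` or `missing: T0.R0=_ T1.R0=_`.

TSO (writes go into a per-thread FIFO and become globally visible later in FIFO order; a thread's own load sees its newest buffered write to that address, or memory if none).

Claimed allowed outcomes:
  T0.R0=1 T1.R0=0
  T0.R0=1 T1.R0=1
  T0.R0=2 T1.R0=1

missing: T0.R0=2 T1.R0=0

outcome vector order: (T0.R0,T1.R0)
under TSO → <1 0>, <1 1>, <2 0>, <2 1>
TSO∖claimed = {<2 0>}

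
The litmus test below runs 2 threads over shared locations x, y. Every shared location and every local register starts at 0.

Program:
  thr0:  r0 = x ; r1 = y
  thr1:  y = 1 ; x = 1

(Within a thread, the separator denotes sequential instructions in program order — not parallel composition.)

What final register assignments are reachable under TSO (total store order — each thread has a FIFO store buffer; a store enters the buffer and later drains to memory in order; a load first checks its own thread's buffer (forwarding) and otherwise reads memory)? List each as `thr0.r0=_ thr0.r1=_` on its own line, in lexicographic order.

outcome vector order: (thr0.r0,thr0.r1)
|TSO outcomes| = 3

thr0.r0=0 thr0.r1=0
thr0.r0=0 thr0.r1=1
thr0.r0=1 thr0.r1=1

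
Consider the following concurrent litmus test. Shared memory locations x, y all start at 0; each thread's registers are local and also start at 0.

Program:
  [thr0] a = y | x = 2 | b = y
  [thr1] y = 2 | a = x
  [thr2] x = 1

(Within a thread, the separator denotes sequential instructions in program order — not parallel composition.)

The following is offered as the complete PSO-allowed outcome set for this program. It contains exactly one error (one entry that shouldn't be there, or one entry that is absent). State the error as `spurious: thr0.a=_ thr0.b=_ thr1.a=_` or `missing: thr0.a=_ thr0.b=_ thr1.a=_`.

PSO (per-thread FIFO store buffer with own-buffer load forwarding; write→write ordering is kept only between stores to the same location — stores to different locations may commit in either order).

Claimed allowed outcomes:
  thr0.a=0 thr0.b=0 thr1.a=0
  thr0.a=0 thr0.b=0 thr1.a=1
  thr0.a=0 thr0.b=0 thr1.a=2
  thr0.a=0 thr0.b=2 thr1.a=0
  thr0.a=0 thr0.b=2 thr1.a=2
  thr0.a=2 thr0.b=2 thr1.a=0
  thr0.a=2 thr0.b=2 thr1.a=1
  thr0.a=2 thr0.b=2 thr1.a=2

outcome vector order: (thr0.a,thr0.b,thr1.a)
PSO (9): <0 0 0> <0 0 1> <0 0 2> <0 2 0> <0 2 1> <0 2 2> <2 2 0> <2 2 1> <2 2 2>
PSO∖claimed = {<0 2 1>}

missing: thr0.a=0 thr0.b=2 thr1.a=1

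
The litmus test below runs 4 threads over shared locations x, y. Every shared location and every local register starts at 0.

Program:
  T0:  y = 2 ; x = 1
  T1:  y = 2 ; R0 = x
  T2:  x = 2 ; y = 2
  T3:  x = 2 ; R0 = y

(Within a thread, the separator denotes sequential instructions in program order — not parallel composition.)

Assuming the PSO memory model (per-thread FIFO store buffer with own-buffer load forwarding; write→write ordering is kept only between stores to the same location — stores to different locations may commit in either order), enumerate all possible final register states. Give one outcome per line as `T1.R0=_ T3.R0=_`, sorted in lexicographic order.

outcome vector order: (T1.R0,T3.R0)
|PSO outcomes| = 6

T1.R0=0 T3.R0=0
T1.R0=0 T3.R0=2
T1.R0=1 T3.R0=0
T1.R0=1 T3.R0=2
T1.R0=2 T3.R0=0
T1.R0=2 T3.R0=2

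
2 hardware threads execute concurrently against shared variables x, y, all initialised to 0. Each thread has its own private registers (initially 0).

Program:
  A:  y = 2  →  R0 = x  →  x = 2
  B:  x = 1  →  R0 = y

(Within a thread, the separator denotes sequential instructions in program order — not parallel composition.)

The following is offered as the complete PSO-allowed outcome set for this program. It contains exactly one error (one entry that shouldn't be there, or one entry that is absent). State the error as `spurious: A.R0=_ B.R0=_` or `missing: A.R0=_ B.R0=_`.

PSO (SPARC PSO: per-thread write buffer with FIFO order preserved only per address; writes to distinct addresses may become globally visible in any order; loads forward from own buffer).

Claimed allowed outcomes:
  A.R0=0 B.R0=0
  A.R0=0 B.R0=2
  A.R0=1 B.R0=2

missing: A.R0=1 B.R0=0

outcome vector order: (A.R0,B.R0)
under PSO → (0,0) (0,2) (1,0) (1,2)
PSO∖claimed = {(1,0)}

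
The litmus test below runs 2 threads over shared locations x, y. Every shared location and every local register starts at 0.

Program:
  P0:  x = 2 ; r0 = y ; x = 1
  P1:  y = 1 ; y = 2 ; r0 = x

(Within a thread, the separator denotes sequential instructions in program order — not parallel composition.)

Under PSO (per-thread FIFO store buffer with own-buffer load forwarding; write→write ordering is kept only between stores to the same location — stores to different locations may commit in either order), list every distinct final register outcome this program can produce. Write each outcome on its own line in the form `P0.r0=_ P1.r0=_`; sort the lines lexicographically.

outcome vector order: (P0.r0,P1.r0)
|PSO outcomes| = 9

P0.r0=0 P1.r0=0
P0.r0=0 P1.r0=1
P0.r0=0 P1.r0=2
P0.r0=1 P1.r0=0
P0.r0=1 P1.r0=1
P0.r0=1 P1.r0=2
P0.r0=2 P1.r0=0
P0.r0=2 P1.r0=1
P0.r0=2 P1.r0=2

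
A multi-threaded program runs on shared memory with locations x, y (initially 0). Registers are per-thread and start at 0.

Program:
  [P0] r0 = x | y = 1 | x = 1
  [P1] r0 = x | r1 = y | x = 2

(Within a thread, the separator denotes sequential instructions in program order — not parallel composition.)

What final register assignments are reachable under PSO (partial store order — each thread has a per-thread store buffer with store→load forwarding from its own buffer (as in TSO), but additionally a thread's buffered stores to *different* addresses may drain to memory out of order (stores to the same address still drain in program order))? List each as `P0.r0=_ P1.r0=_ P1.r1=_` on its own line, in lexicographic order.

outcome vector order: (P0.r0,P1.r0,P1.r1)
|PSO outcomes| = 5

P0.r0=0 P1.r0=0 P1.r1=0
P0.r0=0 P1.r0=0 P1.r1=1
P0.r0=0 P1.r0=1 P1.r1=0
P0.r0=0 P1.r0=1 P1.r1=1
P0.r0=2 P1.r0=0 P1.r1=0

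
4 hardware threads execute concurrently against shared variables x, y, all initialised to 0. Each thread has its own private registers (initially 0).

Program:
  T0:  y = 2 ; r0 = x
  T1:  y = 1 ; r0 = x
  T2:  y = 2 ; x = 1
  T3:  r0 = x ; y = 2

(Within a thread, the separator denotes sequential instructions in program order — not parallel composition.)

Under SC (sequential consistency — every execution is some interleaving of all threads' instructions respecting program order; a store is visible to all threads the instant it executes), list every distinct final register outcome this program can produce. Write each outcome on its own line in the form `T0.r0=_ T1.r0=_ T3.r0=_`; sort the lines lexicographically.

T0.r0=0 T1.r0=0 T3.r0=0
T0.r0=0 T1.r0=0 T3.r0=1
T0.r0=0 T1.r0=1 T3.r0=0
T0.r0=0 T1.r0=1 T3.r0=1
T0.r0=1 T1.r0=0 T3.r0=0
T0.r0=1 T1.r0=0 T3.r0=1
T0.r0=1 T1.r0=1 T3.r0=0
T0.r0=1 T1.r0=1 T3.r0=1

outcome vector order: (T0.r0,T1.r0,T3.r0)
|SC outcomes| = 8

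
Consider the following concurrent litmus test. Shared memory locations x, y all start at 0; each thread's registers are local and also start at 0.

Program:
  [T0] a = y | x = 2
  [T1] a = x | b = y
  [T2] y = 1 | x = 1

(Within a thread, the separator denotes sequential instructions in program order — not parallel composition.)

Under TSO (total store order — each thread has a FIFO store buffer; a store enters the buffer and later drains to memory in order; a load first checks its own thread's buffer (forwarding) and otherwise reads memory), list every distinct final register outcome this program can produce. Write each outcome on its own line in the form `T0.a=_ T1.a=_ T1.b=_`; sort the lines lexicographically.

T0.a=0 T1.a=0 T1.b=0
T0.a=0 T1.a=0 T1.b=1
T0.a=0 T1.a=1 T1.b=1
T0.a=0 T1.a=2 T1.b=0
T0.a=0 T1.a=2 T1.b=1
T0.a=1 T1.a=0 T1.b=0
T0.a=1 T1.a=0 T1.b=1
T0.a=1 T1.a=1 T1.b=1
T0.a=1 T1.a=2 T1.b=1

outcome vector order: (T0.a,T1.a,T1.b)
|TSO outcomes| = 9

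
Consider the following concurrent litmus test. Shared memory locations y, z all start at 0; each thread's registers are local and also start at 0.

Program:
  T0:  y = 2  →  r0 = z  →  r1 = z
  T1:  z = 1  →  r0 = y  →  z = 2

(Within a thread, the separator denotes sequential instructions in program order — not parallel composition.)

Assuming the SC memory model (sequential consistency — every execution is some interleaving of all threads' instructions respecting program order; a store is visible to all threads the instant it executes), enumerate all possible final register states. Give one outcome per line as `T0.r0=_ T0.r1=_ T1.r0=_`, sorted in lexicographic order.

T0.r0=0 T0.r1=0 T1.r0=2
T0.r0=0 T0.r1=1 T1.r0=2
T0.r0=0 T0.r1=2 T1.r0=2
T0.r0=1 T0.r1=1 T1.r0=0
T0.r0=1 T0.r1=1 T1.r0=2
T0.r0=1 T0.r1=2 T1.r0=0
T0.r0=1 T0.r1=2 T1.r0=2
T0.r0=2 T0.r1=2 T1.r0=0
T0.r0=2 T0.r1=2 T1.r0=2

outcome vector order: (T0.r0,T0.r1,T1.r0)
|SC outcomes| = 9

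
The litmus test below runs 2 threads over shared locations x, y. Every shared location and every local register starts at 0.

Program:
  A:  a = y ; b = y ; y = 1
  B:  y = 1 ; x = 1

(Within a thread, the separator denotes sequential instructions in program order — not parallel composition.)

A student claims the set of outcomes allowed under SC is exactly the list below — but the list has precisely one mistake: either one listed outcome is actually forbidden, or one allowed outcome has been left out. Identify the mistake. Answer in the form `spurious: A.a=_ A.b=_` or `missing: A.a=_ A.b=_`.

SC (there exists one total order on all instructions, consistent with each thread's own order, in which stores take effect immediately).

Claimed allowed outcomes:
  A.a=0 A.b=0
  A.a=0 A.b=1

outcome vector order: (A.a,A.b)
[SC] allowed = {<0 0>, <0 1>, <1 1>}
SC∖claimed = {<1 1>}

missing: A.a=1 A.b=1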